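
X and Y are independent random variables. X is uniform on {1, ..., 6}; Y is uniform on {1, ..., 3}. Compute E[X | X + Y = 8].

11/2

Outcomes with X + Y = 8: (5,3), (6,2), each with probability 1/18.
E[X | X + Y = 8] = (5 + 6) / 2 = 11/2.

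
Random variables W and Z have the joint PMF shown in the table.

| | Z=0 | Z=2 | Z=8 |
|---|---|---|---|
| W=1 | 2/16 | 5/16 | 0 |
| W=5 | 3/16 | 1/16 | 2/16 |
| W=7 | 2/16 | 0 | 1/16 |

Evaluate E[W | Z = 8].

P(Z = 8) = 3/16.
Summing W·P(W=x,Z=y) over the conditioning event gives 17/16.
E[W | Z = 8] = (17/16) / (3/16) = 17/3.

17/3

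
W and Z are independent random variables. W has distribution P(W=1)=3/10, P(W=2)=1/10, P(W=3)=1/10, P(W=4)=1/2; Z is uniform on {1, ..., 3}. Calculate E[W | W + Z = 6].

P(W + Z = 6) = 1/5.
Summing W·P(x,y) over outcomes with W + Z = 6 gives 23/30.
E[W | W + Z = 6] = (23/30) / (1/5) = 23/6.

23/6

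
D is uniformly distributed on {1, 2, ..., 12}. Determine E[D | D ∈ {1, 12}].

13/2

P(D ∈ {1, 12}) = 1/6.
Σ over the event: 1·1/12 + 12·1/12 = 13/12.
E[D | D ∈ {1, 12}] = (13/12) / (1/6) = 13/2.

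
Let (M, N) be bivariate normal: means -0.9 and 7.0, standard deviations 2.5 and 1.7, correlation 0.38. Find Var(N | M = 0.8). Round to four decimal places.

2.4727

For a bivariate normal, Var(N | M=x) = σ_N²(1 − ρ²).
Var(N | M=0.8) = (1.7)²·(1 − (0.38)²) = 2.89·0.8556 = 2.4727.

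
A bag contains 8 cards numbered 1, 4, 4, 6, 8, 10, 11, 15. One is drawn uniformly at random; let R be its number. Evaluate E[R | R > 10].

13

P(R > 10) = 1/4.
Σ over the event: 11·1/8 + 15·1/8 = 13/4.
E[R | R > 10] = (13/4) / (1/4) = 13.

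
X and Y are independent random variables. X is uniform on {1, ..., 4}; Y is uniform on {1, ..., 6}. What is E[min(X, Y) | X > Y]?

5/3

Outcomes with X > Y: (2,1), (3,1), (3,2), (4,1), (4,2), (4,3), each with probability 1/24.
E[min(X, Y) | X > Y] = (1 + 1 + 2 + 1 + 2 + 3) / 6 = 5/3.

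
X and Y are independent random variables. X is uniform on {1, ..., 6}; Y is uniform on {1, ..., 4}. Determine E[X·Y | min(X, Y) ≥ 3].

P(min(X, Y) ≥ 3) = 1/3.
Summing XY·P(x,y) over outcomes with min(X, Y) ≥ 3 gives 21/4.
E[X·Y | min(X, Y) ≥ 3] = (21/4) / (1/3) = 63/4.

63/4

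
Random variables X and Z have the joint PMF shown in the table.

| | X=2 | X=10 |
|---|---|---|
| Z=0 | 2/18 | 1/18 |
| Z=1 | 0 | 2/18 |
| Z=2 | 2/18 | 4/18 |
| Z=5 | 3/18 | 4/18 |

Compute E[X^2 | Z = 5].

P(Z = 5) = 7/18.
Σ X^2·P over the event = 4·(3/18) + 100·(4/18) = 206/9.
E[X^2 | Z = 5] = (206/9) / (7/18) = 412/7.

412/7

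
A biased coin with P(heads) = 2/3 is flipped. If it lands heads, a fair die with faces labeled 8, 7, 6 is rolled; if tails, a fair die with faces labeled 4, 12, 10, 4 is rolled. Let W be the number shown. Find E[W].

43/6

E[W | heads] = (8+7+6)/3 = 7.
E[W | tails] = (4+12+10+4)/4 = 15/2.
By the law of total expectation,
E[W] = (2/3)·(7) + (1/3)·(15/2) = 43/6.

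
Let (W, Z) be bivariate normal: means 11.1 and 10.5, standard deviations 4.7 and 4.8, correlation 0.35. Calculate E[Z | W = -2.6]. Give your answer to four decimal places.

5.6030

E[Z | W=x] = μ_Z + ρ(σ_Z/σ_W)(x − μ_W) for jointly normal variables.
E[Z | W=-2.6] = 10.5 + (0.35)·(4.8/4.7)·(-2.6 − (11.1)) = 10.5 + (0.357447)·(-13.7) = 5.6030.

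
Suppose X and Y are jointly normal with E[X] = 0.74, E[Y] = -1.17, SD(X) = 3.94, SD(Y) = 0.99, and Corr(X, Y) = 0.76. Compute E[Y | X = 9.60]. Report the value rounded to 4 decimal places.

0.5219

E[Y | X=x] = μ_Y + ρ(σ_Y/σ_X)(x − μ_X) for jointly normal variables.
E[Y | X=9.60] = -1.17 + (0.76)·(0.99/3.94)·(9.60 − (0.74)) = -1.17 + (0.19096)·(8.86) = 0.5219.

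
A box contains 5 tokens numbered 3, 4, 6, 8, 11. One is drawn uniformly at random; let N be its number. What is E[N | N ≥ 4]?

29/4

P(N ≥ 4) = 4/5.
Σ over the event: 4·1/5 + 6·1/5 + 8·1/5 + 11·1/5 = 29/5.
E[N | N ≥ 4] = (29/5) / (4/5) = 29/4.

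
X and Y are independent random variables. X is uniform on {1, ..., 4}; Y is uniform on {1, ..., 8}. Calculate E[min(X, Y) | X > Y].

Outcomes with X > Y: (2,1), (3,1), (3,2), (4,1), (4,2), (4,3), each with probability 1/32.
E[min(X, Y) | X > Y] = (1 + 1 + 2 + 1 + 2 + 3) / 6 = 5/3.

5/3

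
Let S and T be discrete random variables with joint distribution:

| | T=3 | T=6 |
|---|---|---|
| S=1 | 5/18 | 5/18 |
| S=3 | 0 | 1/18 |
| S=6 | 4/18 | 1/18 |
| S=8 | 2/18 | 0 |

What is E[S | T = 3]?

P(T = 3) = 11/18.
Σ S·P over the event = 1·(5/18) + 6·(4/18) + 8·(2/18) = 5/2.
E[S | T = 3] = (5/2) / (11/18) = 45/11.

45/11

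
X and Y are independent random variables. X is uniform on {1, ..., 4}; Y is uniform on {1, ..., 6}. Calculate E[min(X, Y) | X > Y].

5/3

Outcomes with X > Y: (2,1), (3,1), (3,2), (4,1), (4,2), (4,3), each with probability 1/24.
E[min(X, Y) | X > Y] = (1 + 1 + 2 + 1 + 2 + 3) / 6 = 5/3.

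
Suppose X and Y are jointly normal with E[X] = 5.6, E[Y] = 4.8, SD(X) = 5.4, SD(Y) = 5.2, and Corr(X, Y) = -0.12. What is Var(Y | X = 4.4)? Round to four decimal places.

26.6506

For a bivariate normal, Var(Y | X=x) = σ_Y²(1 − ρ²).
Var(Y | X=4.4) = (5.2)²·(1 − (-0.12)²) = 27.04·0.9856 = 26.6506.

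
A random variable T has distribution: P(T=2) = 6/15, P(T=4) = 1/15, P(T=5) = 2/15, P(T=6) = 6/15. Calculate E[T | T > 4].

23/4

P(T > 4) = 8/15.
Σ over the event: 5·2/15 + 6·2/5 = 46/15.
E[T | T > 4] = (46/15) / (8/15) = 23/4.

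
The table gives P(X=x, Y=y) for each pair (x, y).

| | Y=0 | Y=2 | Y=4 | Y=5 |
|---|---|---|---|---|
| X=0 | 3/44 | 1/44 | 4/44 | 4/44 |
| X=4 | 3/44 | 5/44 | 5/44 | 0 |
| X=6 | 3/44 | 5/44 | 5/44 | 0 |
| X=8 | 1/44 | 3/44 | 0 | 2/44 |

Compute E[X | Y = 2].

37/7

P(Y = 2) = 7/22.
Summing X·P(X=x,Y=y) over the conditioning event gives 37/22.
E[X | Y = 2] = (37/22) / (7/22) = 37/7.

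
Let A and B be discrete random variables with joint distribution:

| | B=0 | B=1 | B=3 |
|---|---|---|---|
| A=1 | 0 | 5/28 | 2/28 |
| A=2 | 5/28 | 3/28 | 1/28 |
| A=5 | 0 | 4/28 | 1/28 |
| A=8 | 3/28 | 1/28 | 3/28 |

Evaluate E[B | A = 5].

P(A = 5) = 5/28.
Σ B·P over the event = 1·(4/28) + 3·(1/28) = 1/4.
E[B | A = 5] = (1/4) / (5/28) = 7/5.

7/5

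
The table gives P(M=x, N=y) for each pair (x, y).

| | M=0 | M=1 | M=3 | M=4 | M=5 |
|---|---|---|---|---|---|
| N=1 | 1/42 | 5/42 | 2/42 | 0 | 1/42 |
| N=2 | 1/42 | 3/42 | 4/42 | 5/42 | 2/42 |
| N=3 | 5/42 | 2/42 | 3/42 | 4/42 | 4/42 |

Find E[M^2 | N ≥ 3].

P(N ≥ 3) = 3/7.
Summing M^2·P(M=x,N=y) over the conditioning event gives 193/42.
E[M^2 | N ≥ 3] = (193/42) / (3/7) = 193/18.

193/18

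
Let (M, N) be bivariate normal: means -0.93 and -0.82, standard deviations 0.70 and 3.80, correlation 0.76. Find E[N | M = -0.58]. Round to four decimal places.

0.6240

For a bivariate normal, E[N | M=x] = μ_N + ρ·(σ_N/σ_M)·(x − μ_M).
E[N | M=-0.58] = -0.82 + (0.76)·(3.80/0.70)·(-0.58 − (-0.93)) = -0.82 + (4.1257)·(0.35) = 0.6240.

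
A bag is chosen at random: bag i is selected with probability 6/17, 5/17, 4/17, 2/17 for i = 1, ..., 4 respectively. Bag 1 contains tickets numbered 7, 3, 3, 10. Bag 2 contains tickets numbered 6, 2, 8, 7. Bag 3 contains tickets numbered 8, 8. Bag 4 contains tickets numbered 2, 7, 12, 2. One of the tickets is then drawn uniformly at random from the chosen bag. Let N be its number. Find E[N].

427/68

E[N | bag 1] = (7+3+3+10)/4 = 23/4.
E[N | bag 2] = (6+2+8+7)/4 = 23/4.
E[N | bag 3] = (8+8)/2 = 8.
E[N | bag 4] = (2+7+12+2)/4 = 23/4.
By the law of total expectation,
E[N] = (6/17)·(23/4) + (5/17)·(23/4) + (4/17)·(8) + (2/17)·(23/4) = 427/68.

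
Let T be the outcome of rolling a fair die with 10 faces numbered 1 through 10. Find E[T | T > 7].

9

Given T > 7, T is equally likely to be any of {8, 9, 10}.
E[T | T > 7] = (8 + 9 + 10) / 3 = 9.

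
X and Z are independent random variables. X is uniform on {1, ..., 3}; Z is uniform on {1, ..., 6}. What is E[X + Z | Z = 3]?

5

Outcomes with Z = 3: (1,3), (2,3), (3,3), each with probability 1/18.
E[X + Z | Z = 3] = (4 + 5 + 6) / 3 = 5.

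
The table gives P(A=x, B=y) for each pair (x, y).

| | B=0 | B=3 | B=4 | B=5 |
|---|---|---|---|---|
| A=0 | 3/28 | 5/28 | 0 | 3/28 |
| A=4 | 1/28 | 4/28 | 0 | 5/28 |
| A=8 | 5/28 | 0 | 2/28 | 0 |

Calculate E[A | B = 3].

P(B = 3) = 9/28.
Σ A·P over the event = 0·(5/28) + 4·(4/28) = 4/7.
E[A | B = 3] = (4/7) / (9/28) = 16/9.

16/9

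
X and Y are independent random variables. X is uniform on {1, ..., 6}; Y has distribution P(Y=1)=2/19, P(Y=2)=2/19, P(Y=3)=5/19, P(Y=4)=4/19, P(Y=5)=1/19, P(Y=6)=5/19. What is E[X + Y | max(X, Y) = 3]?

P(max(X, Y) = 3) = 1/6.
Summing (X+Y)·P(x,y) over outcomes with max(X, Y) = 3 gives 31/38.
E[X + Y | max(X, Y) = 3] = (31/38) / (1/6) = 93/19.

93/19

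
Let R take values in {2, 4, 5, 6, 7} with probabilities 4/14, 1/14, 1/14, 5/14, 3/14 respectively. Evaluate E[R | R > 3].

P(R > 3) = 5/7.
Σ over the event: 4·1/14 + 5·1/14 + 6·5/14 + 7·3/14 = 30/7.
E[R | R > 3] = (30/7) / (5/7) = 6.

6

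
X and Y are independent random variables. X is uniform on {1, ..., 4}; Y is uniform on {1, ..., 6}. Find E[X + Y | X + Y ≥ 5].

62/9

P(X + Y ≥ 5) = 3/4.
Summing (X+Y)·P(x,y) over outcomes with X + Y ≥ 5 gives 31/6.
E[X + Y | X + Y ≥ 5] = (31/6) / (3/4) = 62/9.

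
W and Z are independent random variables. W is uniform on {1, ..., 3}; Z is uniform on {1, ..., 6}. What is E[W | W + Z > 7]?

8/3

Outcomes with W + Z > 7: (2,6), (3,5), (3,6), each with probability 1/18.
E[W | W + Z > 7] = (2 + 3 + 3) / 3 = 8/3.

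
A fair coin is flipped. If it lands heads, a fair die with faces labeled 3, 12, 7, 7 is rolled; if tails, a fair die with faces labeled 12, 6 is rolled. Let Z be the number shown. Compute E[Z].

65/8

E[Z | heads] = (3+12+7+7)/4 = 29/4.
E[Z | tails] = (12+6)/2 = 9.
E[Z] = (1/2)·(29/4) + (1/2)·(9) = 65/8.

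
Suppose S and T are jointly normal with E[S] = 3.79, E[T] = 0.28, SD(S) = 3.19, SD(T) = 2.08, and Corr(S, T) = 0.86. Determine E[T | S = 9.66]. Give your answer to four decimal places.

3.5716

For a bivariate normal, E[T | S=x] = μ_T + ρ·(σ_T/σ_S)·(x − μ_S).
E[T | S=9.66] = 0.28 + (0.86)·(2.08/3.19)·(9.66 − (3.79)) = 0.28 + (0.56075)·(5.87) = 3.5716.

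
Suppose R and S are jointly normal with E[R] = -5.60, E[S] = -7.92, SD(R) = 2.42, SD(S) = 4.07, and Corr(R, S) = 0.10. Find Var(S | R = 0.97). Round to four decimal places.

Var(S | R=x) = (1 − ρ²)·σ_S².
Var(S | R=0.97) = (4.07)²·(1 − (0.10)²) = 16.5649·0.99 = 16.3993.

16.3993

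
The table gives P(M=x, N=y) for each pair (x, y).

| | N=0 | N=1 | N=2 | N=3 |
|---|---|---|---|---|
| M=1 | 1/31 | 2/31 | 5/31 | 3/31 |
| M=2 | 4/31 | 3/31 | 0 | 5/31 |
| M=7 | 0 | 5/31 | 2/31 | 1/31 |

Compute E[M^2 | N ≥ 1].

P(N ≥ 1) = 26/31.
Summing M^2·P(M=x,N=y) over the conditioning event gives 14.
E[M^2 | N ≥ 1] = (14) / (26/31) = 217/13.

217/13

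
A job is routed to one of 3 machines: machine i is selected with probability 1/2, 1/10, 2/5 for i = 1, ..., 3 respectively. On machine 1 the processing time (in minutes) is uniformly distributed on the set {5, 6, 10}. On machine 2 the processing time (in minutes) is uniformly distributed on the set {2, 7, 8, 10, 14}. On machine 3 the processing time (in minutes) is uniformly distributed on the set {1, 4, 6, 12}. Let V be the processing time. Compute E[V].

E[V | machine 1] = (5+6+10)/3 = 7.
E[V | machine 2] = (2+7+8+10+14)/5 = 41/5.
E[V | machine 3] = (1+4+6+12)/4 = 23/4.
By the law of total expectation,
E[V] = (1/2)·(7) + (1/10)·(41/5) + (2/5)·(23/4) = 331/50.

331/50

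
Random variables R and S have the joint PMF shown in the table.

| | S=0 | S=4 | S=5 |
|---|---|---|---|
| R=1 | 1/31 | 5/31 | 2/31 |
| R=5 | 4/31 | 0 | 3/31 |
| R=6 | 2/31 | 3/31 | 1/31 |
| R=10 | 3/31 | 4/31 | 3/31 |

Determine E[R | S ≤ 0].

P(S ≤ 0) = 10/31.
Σ R·P over the event = 1·(1/31) + 5·(4/31) + 6·(2/31) + 10·(3/31) = 63/31.
E[R | S ≤ 0] = (63/31) / (10/31) = 63/10.

63/10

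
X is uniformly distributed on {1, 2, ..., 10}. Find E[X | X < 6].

3

Given X < 6, X is equally likely to be any of {1, 2, 3, 4, 5}.
E[X | X < 6] = (1 + 2 + 3 + 4 + 5) / 5 = 3.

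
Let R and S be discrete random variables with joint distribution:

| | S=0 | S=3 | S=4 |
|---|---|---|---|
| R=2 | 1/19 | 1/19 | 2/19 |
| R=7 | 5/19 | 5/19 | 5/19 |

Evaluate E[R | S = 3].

P(S = 3) = 6/19.
Σ R·P over the event = 2·(1/19) + 7·(5/19) = 37/19.
E[R | S = 3] = (37/19) / (6/19) = 37/6.

37/6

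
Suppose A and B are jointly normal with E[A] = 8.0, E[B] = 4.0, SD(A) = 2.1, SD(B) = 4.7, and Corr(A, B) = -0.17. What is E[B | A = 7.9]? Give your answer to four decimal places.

4.0380

E[B | A=x] = μ_B + ρ(σ_B/σ_A)(x − μ_A) for jointly normal variables.
E[B | A=7.9] = 4.0 + (-0.17)·(4.7/2.1)·(7.9 − (8.0)) = 4.0 + (-0.38048)·(-0.1) = 4.0380.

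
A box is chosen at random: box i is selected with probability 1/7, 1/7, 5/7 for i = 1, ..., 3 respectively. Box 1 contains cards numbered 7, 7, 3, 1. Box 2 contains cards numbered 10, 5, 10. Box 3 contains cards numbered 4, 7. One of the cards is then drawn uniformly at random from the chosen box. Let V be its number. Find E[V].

E[V | box 1] = (7+7+3+1)/4 = 9/2.
E[V | box 2] = (10+5+10)/3 = 25/3.
E[V | box 3] = (4+7)/2 = 11/2.
E[V] = (1/7)·(9/2) + (1/7)·(25/3) + (5/7)·(11/2) = 121/21.

121/21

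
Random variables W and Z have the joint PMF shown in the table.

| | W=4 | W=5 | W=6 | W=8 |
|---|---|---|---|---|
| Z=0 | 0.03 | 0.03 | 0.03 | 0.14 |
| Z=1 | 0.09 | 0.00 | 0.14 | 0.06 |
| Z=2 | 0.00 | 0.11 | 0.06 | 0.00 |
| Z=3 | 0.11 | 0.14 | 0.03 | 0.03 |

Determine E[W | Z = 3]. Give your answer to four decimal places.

5.0323

P(Z = 3) = 0.31.
Σ W·P over the event = 4·(0.11) + 5·(0.14) + 6·(0.03) + 8·(0.03) = 1.56.
E[W | Z = 3] = (1.56) / (0.31) = 5.0323.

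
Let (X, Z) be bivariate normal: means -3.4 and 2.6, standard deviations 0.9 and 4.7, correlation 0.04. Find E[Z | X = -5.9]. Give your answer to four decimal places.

For a bivariate normal, E[Z | X=x] = μ_Z + ρ·(σ_Z/σ_X)·(x − μ_X).
E[Z | X=-5.9] = 2.6 + (0.04)·(4.7/0.9)·(-5.9 − (-3.4)) = 2.6 + (0.20889)·(-2.5) = 2.0778.

2.0778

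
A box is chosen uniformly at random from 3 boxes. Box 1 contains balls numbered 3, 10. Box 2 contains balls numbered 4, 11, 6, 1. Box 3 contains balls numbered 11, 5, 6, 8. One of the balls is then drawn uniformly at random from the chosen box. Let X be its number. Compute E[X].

E[X | box 1] = (3+10)/2 = 13/2.
E[X | box 2] = (4+11+6+1)/4 = 11/2.
E[X | box 3] = (11+5+6+8)/4 = 15/2.
By the law of total expectation,
E[X] = (1/3)·(13/2) + (1/3)·(11/2) + (1/3)·(15/2) = 13/2.

13/2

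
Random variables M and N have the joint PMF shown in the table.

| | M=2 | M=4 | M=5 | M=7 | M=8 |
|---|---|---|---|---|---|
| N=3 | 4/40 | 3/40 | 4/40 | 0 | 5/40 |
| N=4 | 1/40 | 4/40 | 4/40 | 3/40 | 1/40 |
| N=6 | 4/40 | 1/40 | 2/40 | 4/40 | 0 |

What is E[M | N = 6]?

P(N = 6) = 11/40.
Σ M·P over the event = 2·(4/40) + 4·(1/40) + 5·(2/40) + 7·(4/40) = 5/4.
E[M | N = 6] = (5/4) / (11/40) = 50/11.

50/11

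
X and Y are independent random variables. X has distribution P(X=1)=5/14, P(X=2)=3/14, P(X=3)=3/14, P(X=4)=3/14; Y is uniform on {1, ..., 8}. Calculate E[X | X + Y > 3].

80/33

P(X + Y > 3) = 99/112.
Summing X·P(x,y) over outcomes with X + Y > 3 gives 15/7.
E[X | X + Y > 3] = (15/7) / (99/112) = 80/33.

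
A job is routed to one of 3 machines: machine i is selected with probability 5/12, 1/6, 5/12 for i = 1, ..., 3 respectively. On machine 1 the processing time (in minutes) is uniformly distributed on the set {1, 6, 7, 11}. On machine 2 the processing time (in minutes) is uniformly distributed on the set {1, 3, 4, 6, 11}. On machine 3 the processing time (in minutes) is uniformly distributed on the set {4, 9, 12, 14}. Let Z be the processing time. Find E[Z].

15/2

E[Z | machine 1] = (1+6+7+11)/4 = 25/4.
E[Z | machine 2] = (1+3+4+6+11)/5 = 5.
E[Z | machine 3] = (4+9+12+14)/4 = 39/4.
By the law of total expectation,
E[Z] = (5/12)·(25/4) + (1/6)·(5) + (5/12)·(39/4) = 15/2.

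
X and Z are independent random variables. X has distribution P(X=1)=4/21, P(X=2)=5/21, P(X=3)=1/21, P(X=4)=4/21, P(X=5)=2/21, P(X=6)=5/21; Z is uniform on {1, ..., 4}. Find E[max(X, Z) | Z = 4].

P(Z = 4) = 1/4.
Summing max(X,Z)·P(x,y) over outcomes with Z = 4 gives 8/7.
E[max(X, Z) | Z = 4] = (8/7) / (1/4) = 32/7.

32/7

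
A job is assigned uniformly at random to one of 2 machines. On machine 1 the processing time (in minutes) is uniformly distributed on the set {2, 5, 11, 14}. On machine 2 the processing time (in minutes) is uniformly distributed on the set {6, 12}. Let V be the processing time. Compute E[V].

17/2

E[V | machine 1] = (2+5+11+14)/4 = 8.
E[V | machine 2] = (6+12)/2 = 9.
E[V] = (1/2)·(8) + (1/2)·(9) = 17/2.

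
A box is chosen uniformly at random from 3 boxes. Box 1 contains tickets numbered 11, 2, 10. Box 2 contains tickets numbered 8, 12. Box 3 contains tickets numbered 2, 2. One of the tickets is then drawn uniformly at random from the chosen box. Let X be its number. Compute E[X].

E[X | box 1] = (11+2+10)/3 = 23/3.
E[X | box 2] = (8+12)/2 = 10.
E[X | box 3] = (2+2)/2 = 2.
By the law of total expectation,
E[X] = (1/3)·(23/3) + (1/3)·(10) + (1/3)·(2) = 59/9.

59/9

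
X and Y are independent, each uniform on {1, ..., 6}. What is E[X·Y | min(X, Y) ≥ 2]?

16

P(min(X, Y) ≥ 2) = 25/36.
Summing XY·P(x,y) over outcomes with min(X, Y) ≥ 2 gives 100/9.
E[X·Y | min(X, Y) ≥ 2] = (100/9) / (25/36) = 16.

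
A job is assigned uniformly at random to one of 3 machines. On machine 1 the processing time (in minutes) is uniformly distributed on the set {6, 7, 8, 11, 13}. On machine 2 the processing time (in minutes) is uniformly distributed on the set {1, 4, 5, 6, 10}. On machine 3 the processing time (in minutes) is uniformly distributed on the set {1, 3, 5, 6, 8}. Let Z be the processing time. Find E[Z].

E[Z | machine 1] = (6+7+8+11+13)/5 = 9.
E[Z | machine 2] = (1+4+5+6+10)/5 = 26/5.
E[Z | machine 3] = (1+3+5+6+8)/5 = 23/5.
By the law of total expectation,
E[Z] = (1/3)·(9) + (1/3)·(26/5) + (1/3)·(23/5) = 94/15.

94/15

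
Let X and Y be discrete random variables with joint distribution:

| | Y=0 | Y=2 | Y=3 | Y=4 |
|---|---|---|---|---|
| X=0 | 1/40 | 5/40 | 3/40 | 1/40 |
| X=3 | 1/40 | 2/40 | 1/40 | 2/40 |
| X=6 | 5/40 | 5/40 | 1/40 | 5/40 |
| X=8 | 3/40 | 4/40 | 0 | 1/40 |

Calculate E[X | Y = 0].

P(Y = 0) = 1/4.
Σ X·P over the event = 0·(1/40) + 3·(1/40) + 6·(5/40) + 8·(3/40) = 57/40.
E[X | Y = 0] = (57/40) / (1/4) = 57/10.

57/10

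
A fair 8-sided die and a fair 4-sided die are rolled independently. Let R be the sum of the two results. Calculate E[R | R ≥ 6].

92/11

P(R ≥ 6) = 11/16.
Σ over the event: 6·1/8 + 7·1/8 + 8·1/8 + 9·1/8 + 10·3/32 + 11·1/16 + 12·1/32 = 23/4.
E[R | R ≥ 6] = (23/4) / (11/16) = 92/11.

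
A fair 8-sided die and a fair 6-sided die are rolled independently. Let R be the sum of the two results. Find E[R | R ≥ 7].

P(R ≥ 7) = 11/16.
Σ over the event: 7·1/8 + 8·1/8 + 9·1/8 + 10·5/48 + 11·1/12 + 12·1/16 + 13·1/24 + 14·1/48 = 157/24.
E[R | R ≥ 7] = (157/24) / (11/16) = 314/33.

314/33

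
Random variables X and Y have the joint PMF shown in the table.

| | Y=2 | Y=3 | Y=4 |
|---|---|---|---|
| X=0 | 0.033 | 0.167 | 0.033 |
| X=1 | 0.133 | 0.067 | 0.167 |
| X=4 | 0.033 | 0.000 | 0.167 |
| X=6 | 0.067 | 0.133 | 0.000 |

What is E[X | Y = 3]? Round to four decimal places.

P(Y = 3) = 0.367.
Σ X·P over the event = 0·(0.167) + 1·(0.067) + 6·(0.133) = 0.865.
E[X | Y = 3] = (0.865) / (0.367) = 2.3569.

2.3569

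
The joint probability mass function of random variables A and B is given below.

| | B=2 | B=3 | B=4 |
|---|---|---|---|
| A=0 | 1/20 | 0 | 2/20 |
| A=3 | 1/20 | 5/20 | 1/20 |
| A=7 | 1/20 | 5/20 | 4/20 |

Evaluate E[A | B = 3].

P(B = 3) = 1/2.
Summing A·P(A=x,B=y) over the conditioning event gives 5/2.
E[A | B = 3] = (5/2) / (1/2) = 5.

5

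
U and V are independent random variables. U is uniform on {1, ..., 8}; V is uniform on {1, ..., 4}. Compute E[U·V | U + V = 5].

5

P(U + V = 5) = 1/8.
Summing UV·P(x,y) over outcomes with U + V = 5 gives 5/8.
E[U·V | U + V = 5] = (5/8) / (1/8) = 5.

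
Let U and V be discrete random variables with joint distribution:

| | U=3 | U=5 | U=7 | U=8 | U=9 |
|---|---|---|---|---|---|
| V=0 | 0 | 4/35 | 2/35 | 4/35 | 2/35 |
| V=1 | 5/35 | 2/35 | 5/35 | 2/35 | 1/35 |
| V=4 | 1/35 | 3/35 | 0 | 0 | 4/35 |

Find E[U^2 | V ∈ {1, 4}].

957/23

P(V ∈ {1, 4}) = 23/35.
Σ U^2·P over the event = 9·(5/35) + 9·(1/35) + 25·(2/35) + 25·(3/35) + 49·(5/35) + 64·(2/35) + 81·(1/35) + 81·(4/35) = 957/35.
E[U^2 | V ∈ {1, 4}] = (957/35) / (23/35) = 957/23.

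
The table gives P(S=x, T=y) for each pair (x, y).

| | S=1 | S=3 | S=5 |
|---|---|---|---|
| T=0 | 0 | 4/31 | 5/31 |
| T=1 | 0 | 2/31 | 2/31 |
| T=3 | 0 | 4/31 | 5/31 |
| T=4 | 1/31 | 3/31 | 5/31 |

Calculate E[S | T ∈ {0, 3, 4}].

P(T ∈ {0, 3, 4}) = 27/31.
Σ S·P over the event = 1·(1/31) + 3·(4/31) + 3·(4/31) + 3·(3/31) + 5·(5/31) + 5·(5/31) + 5·(5/31) = 109/31.
E[S | T ∈ {0, 3, 4}] = (109/31) / (27/31) = 109/27.

109/27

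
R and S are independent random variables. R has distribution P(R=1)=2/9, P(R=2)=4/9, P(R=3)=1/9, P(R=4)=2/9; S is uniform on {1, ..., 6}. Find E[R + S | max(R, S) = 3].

P(max(R, S) = 3) = 1/6.
Summing (R+S)·P(x,y) over outcomes with max(R, S) = 3 gives 43/54.
E[R + S | max(R, S) = 3] = (43/54) / (1/6) = 43/9.

43/9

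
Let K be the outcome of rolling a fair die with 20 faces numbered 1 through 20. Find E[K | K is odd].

Given K is odd, K is equally likely to be any of {1, 3, 5, 7, 9, 11, 13, 15, 17, 19}.
E[K | K is odd] = (1 + 3 + 5 + 7 + 9 + 11 + 13 + 15 + 17 + 19) / 10 = 10.

10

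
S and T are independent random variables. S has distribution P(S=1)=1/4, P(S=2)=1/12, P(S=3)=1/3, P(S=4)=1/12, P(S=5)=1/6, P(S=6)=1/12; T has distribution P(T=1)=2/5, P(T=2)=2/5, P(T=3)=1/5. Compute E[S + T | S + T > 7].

P(S + T > 7) = 1/12.
Summing (S+T)·P(x,y) over outcomes with S + T > 7 gives 41/60.
E[S + T | S + T > 7] = (41/60) / (1/12) = 41/5.

41/5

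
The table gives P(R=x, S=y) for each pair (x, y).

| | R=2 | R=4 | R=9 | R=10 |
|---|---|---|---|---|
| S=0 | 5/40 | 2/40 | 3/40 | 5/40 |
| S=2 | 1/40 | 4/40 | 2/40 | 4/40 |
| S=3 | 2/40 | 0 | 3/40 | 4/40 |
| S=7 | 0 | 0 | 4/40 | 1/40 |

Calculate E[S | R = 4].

P(R = 4) = 3/20.
Σ S·P over the event = 0·(2/40) + 2·(4/40) = 1/5.
E[S | R = 4] = (1/5) / (3/20) = 4/3.

4/3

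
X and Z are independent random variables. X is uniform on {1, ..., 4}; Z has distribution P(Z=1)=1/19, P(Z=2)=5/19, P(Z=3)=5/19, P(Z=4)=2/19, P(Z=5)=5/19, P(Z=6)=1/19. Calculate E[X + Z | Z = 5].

15/2

P(Z = 5) = 5/19.
Summing (X+Z)·P(x,y) over outcomes with Z = 5 gives 75/38.
E[X + Z | Z = 5] = (75/38) / (5/19) = 15/2.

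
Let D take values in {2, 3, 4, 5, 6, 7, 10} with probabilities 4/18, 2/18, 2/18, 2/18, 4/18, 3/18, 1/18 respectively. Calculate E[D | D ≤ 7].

77/17

P(D ≤ 7) = 17/18.
Σ over the event: 2·2/9 + 3·1/9 + 4·1/9 + 5·1/9 + 6·2/9 + 7·1/6 = 77/18.
E[D | D ≤ 7] = (77/18) / (17/18) = 77/17.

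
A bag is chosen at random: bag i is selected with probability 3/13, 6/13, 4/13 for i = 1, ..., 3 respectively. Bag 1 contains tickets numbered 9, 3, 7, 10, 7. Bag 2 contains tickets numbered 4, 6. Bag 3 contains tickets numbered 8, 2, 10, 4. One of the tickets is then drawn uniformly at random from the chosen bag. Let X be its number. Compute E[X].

E[X | bag 1] = (9+3+7+10+7)/5 = 36/5.
E[X | bag 2] = (4+6)/2 = 5.
E[X | bag 3] = (8+2+10+4)/4 = 6.
By the law of total expectation,
E[X] = (3/13)·(36/5) + (6/13)·(5) + (4/13)·(6) = 378/65.

378/65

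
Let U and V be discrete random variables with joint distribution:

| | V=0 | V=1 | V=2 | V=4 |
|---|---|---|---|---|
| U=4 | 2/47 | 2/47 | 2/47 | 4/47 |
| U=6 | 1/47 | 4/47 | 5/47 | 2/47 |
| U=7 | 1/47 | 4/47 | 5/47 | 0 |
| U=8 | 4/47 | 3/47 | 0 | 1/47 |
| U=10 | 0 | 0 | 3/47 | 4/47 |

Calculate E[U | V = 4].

76/11

P(V = 4) = 11/47.
Summing U·P(U=x,V=y) over the conditioning event gives 76/47.
E[U | V = 4] = (76/47) / (11/47) = 76/11.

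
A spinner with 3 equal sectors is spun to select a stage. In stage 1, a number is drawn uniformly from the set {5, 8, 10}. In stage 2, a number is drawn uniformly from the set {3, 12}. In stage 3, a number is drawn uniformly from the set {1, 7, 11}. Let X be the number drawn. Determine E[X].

E[X | stage 1] = (5+8+10)/3 = 23/3.
E[X | stage 2] = (3+12)/2 = 15/2.
E[X | stage 3] = (1+7+11)/3 = 19/3.
By the law of total expectation,
E[X] = (1/3)·(23/3) + (1/3)·(15/2) + (1/3)·(19/3) = 43/6.

43/6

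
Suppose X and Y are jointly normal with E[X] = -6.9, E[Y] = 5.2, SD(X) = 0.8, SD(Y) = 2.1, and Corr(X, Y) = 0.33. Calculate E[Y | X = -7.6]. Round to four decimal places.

The regression of Y on X has slope ρ·σ_Y/σ_X and passes through (μ_X, μ_Y).
E[Y | X=-7.6] = 5.2 + (0.33)·(2.1/0.8)·(-7.6 − (-6.9)) = 5.2 + (0.86625)·(-0.7) = 4.5936.

4.5936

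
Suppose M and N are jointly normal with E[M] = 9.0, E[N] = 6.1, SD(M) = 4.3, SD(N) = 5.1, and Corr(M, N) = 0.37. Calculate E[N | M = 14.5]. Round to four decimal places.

The regression of N on M has slope ρ·σ_N/σ_M and passes through (μ_M, μ_N).
E[N | M=14.5] = 6.1 + (0.37)·(5.1/4.3)·(14.5 − (9.0)) = 6.1 + (0.43884)·(5.5) = 8.5136.

8.5136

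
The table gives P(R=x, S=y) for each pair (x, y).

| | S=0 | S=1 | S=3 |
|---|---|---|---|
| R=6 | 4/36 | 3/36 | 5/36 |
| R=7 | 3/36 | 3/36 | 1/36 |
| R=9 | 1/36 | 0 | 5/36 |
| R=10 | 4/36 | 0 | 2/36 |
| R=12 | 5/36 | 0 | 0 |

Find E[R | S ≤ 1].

P(S ≤ 1) = 23/36.
Σ R·P over the event = 6·(4/36) + 6·(3/36) + 7·(3/36) + 7·(3/36) + 9·(1/36) + 10·(4/36) + 12·(5/36) = 193/36.
E[R | S ≤ 1] = (193/36) / (23/36) = 193/23.

193/23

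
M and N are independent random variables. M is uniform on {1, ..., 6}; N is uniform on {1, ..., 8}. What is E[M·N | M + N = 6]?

P(M + N = 6) = 5/48.
Summing MN·P(x,y) over outcomes with M + N = 6 gives 35/48.
E[M·N | M + N = 6] = (35/48) / (5/48) = 7.

7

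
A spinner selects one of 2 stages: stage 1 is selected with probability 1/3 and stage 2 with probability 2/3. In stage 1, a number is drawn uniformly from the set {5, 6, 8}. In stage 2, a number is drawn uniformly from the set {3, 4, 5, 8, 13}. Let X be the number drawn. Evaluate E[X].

E[X | stage 1] = (5+6+8)/3 = 19/3.
E[X | stage 2] = (3+4+5+8+13)/5 = 33/5.
E[X] = (1/3)·(19/3) + (2/3)·(33/5) = 293/45.

293/45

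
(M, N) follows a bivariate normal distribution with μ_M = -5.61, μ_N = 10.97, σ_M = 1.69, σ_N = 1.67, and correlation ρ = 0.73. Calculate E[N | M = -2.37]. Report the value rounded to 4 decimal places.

13.3072

The regression of N on M has slope ρ·σ_N/σ_M and passes through (μ_M, μ_N).
E[N | M=-2.37] = 10.97 + (0.73)·(1.67/1.69)·(-2.37 − (-5.61)) = 10.97 + (0.72136)·(3.24) = 13.3072.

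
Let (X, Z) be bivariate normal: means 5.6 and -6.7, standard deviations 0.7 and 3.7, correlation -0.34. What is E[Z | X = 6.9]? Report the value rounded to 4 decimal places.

For a bivariate normal, E[Z | X=x] = μ_Z + ρ·(σ_Z/σ_X)·(x − μ_X).
E[Z | X=6.9] = -6.7 + (-0.34)·(3.7/0.7)·(6.9 − (5.6)) = -6.7 + (-1.79714)·(1.3) = -9.0363.

-9.0363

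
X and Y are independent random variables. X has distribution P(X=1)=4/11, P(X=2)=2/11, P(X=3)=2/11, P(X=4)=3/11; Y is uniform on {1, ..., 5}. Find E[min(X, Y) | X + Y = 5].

P(X + Y = 5) = 1/5.
Summing min(X,Y)·P(x,y) over outcomes with X + Y = 5 gives 3/11.
E[min(X, Y) | X + Y = 5] = (3/11) / (1/5) = 15/11.

15/11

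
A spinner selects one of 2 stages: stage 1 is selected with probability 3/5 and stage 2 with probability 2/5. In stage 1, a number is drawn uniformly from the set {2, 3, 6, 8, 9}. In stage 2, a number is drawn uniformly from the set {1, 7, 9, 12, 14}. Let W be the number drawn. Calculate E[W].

34/5

E[W | stage 1] = (2+3+6+8+9)/5 = 28/5.
E[W | stage 2] = (1+7+9+12+14)/5 = 43/5.
E[W] = (3/5)·(28/5) + (2/5)·(43/5) = 34/5.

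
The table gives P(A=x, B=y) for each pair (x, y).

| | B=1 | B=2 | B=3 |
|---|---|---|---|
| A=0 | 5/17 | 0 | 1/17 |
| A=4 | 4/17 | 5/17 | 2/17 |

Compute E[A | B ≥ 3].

8/3

P(B ≥ 3) = 3/17.
Σ A·P over the event = 0·(1/17) + 4·(2/17) = 8/17.
E[A | B ≥ 3] = (8/17) / (3/17) = 8/3.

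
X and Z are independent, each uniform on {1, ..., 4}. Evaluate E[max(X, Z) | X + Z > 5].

Outcomes with X + Z > 5: (2,4), (3,3), (3,4), (4,2), (4,3), (4,4), each with probability 1/16.
E[max(X, Z) | X + Z > 5] = (4 + 3 + 4 + 4 + 4 + 4) / 6 = 23/6.

23/6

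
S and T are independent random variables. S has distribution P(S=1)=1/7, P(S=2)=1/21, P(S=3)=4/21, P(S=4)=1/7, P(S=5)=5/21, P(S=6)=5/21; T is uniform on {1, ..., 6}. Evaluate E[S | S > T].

104/21

P(S > T) = 1/2.
Summing S·P(x,y) over outcomes with S > T gives 52/21.
E[S | S > T] = (52/21) / (1/2) = 104/21.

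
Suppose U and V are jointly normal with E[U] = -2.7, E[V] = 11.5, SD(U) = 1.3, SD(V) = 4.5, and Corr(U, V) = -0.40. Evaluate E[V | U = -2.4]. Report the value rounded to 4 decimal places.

11.0846

The regression of V on U has slope ρ·σ_V/σ_U and passes through (μ_U, μ_V).
E[V | U=-2.4] = 11.5 + (-0.40)·(4.5/1.3)·(-2.4 − (-2.7)) = 11.5 + (-1.3846)·(0.3) = 11.0846.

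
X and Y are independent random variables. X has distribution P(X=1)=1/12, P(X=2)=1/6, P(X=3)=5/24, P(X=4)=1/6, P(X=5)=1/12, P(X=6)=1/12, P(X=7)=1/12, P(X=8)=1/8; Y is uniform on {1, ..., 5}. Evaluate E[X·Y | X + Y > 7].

1077/52

P(X + Y > 7) = 13/30.
Summing XY·P(x,y) over outcomes with X + Y > 7 gives 359/40.
E[X·Y | X + Y > 7] = (359/40) / (13/30) = 1077/52.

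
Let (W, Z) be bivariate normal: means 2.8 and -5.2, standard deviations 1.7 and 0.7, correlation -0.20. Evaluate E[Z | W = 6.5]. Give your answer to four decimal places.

The regression of Z on W has slope ρ·σ_Z/σ_W and passes through (μ_W, μ_Z).
E[Z | W=6.5] = -5.2 + (-0.20)·(0.7/1.7)·(6.5 − (2.8)) = -5.2 + (-0.082353)·(3.7) = -5.5047.

-5.5047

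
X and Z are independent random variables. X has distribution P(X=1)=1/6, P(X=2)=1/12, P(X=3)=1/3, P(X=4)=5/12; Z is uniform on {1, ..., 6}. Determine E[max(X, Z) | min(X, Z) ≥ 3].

P(min(X, Z) ≥ 3) = 1/2.
Summing max(X,Z)·P(x,y) over outcomes with min(X, Z) ≥ 3 gives 167/72.
E[max(X, Z) | min(X, Z) ≥ 3] = (167/72) / (1/2) = 167/36.

167/36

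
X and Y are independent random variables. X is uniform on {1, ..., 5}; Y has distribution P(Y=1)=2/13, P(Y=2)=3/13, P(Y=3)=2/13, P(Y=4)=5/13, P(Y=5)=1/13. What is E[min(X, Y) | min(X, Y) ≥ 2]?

P(min(X, Y) ≥ 2) = 44/65.
Summing min(X,Y)·P(x,y) over outcomes with min(X, Y) ≥ 2 gives 25/13.
E[min(X, Y) | min(X, Y) ≥ 2] = (25/13) / (44/65) = 125/44.

125/44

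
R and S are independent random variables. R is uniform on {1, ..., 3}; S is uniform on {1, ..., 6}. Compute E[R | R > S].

P(R > S) = 1/6.
Summing R·P(x,y) over outcomes with R > S gives 4/9.
E[R | R > S] = (4/9) / (1/6) = 8/3.

8/3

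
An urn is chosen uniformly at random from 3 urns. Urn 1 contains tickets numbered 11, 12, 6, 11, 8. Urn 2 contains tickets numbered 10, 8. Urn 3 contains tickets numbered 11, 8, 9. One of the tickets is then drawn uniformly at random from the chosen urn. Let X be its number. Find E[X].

E[X | urn 1] = (11+12+6+11+8)/5 = 48/5.
E[X | urn 2] = (10+8)/2 = 9.
E[X | urn 3] = (11+8+9)/3 = 28/3.
By the law of total expectation,
E[X] = (1/3)·(48/5) + (1/3)·(9) + (1/3)·(28/3) = 419/45.

419/45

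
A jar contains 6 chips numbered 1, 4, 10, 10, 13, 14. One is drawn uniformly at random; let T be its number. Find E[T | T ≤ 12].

P(T ≤ 12) = 2/3.
Σ over the event: 1·1/6 + 4·1/6 + 10·1/3 = 25/6.
E[T | T ≤ 12] = (25/6) / (2/3) = 25/4.

25/4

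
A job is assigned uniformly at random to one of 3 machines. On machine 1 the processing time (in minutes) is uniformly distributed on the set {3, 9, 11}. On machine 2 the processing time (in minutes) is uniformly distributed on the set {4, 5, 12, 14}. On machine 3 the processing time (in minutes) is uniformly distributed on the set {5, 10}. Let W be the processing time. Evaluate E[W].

E[W | machine 1] = (3+9+11)/3 = 23/3.
E[W | machine 2] = (4+5+12+14)/4 = 35/4.
E[W | machine 3] = (5+10)/2 = 15/2.
By the law of total expectation,
E[W] = (1/3)·(23/3) + (1/3)·(35/4) + (1/3)·(15/2) = 287/36.

287/36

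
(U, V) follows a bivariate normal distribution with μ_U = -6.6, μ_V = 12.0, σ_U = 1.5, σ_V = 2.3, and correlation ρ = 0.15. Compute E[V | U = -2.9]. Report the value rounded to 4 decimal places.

E[V | U=x] = μ_V + ρ(σ_V/σ_U)(x − μ_U) for jointly normal variables.
E[V | U=-2.9] = 12.0 + (0.15)·(2.3/1.5)·(-2.9 − (-6.6)) = 12.0 + (0.23)·(3.7) = 12.8510.

12.8510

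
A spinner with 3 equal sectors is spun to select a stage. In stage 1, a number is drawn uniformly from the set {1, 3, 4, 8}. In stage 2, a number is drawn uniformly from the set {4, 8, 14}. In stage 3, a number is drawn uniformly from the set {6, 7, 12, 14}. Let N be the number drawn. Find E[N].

E[N | stage 1] = (1+3+4+8)/4 = 4.
E[N | stage 2] = (4+8+14)/3 = 26/3.
E[N | stage 3] = (6+7+12+14)/4 = 39/4.
E[N] = (1/3)·(4) + (1/3)·(26/3) + (1/3)·(39/4) = 269/36.

269/36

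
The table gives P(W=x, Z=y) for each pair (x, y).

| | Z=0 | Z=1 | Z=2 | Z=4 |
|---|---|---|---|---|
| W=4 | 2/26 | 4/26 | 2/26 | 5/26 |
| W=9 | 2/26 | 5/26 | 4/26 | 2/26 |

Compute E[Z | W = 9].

21/13

P(W = 9) = 1/2.
Σ Z·P over the event = 0·(2/26) + 1·(5/26) + 2·(4/26) + 4·(2/26) = 21/26.
E[Z | W = 9] = (21/26) / (1/2) = 21/13.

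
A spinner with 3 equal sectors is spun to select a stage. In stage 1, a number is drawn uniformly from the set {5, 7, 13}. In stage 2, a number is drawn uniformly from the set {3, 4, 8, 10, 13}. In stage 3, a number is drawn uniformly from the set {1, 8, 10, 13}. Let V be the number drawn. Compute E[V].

359/45

E[V | stage 1] = (5+7+13)/3 = 25/3.
E[V | stage 2] = (3+4+8+10+13)/5 = 38/5.
E[V | stage 3] = (1+8+10+13)/4 = 8.
E[V] = (1/3)·(25/3) + (1/3)·(38/5) + (1/3)·(8) = 359/45.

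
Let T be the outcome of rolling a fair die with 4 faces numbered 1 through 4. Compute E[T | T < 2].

Given T < 2, T is equally likely to be any of {1}.
E[T | T < 2] = (1) / 1 = 1.

1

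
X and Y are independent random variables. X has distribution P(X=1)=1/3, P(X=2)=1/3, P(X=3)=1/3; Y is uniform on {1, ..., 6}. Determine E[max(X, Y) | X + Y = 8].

P(X + Y = 8) = 1/9.
Summing max(X,Y)·P(x,y) over outcomes with X + Y = 8 gives 11/18.
E[max(X, Y) | X + Y = 8] = (11/18) / (1/9) = 11/2.

11/2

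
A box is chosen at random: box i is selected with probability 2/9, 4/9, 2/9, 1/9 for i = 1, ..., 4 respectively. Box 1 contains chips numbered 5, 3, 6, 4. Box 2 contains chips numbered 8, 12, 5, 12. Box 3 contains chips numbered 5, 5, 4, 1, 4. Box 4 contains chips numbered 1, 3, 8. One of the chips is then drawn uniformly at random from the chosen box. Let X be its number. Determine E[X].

E[X | box 1] = (5+3+6+4)/4 = 9/2.
E[X | box 2] = (8+12+5+12)/4 = 37/4.
E[X | box 3] = (5+5+4+1+4)/5 = 19/5.
E[X | box 4] = (1+3+8)/3 = 4.
E[X] = (2/9)·(9/2) + (4/9)·(37/4) + (2/9)·(19/5) + (1/9)·(4) = 32/5.

32/5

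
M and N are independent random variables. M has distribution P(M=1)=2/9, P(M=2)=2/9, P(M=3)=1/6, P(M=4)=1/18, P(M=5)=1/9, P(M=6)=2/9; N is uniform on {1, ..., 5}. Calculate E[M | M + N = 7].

P(M + N = 7) = 7/45.
Summing M·P(x,y) over outcomes with M + N = 7 gives 11/18.
E[M | M + N = 7] = (11/18) / (7/45) = 55/14.

55/14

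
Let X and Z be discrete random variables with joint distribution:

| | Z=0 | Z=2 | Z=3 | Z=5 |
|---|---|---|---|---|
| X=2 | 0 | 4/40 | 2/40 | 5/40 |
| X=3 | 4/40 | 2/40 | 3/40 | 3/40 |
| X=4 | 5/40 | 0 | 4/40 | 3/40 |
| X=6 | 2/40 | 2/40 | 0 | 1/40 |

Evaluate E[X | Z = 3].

29/9

P(Z = 3) = 9/40.
Σ X·P over the event = 2·(2/40) + 3·(3/40) + 4·(4/40) = 29/40.
E[X | Z = 3] = (29/40) / (9/40) = 29/9.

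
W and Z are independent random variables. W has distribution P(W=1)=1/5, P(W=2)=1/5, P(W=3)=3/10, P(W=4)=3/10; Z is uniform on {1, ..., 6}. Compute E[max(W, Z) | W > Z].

P(W > Z) = 17/60.
Summing max(W,Z)·P(x,y) over outcomes with W > Z gives 29/30.
E[max(W, Z) | W > Z] = (29/30) / (17/60) = 58/17.

58/17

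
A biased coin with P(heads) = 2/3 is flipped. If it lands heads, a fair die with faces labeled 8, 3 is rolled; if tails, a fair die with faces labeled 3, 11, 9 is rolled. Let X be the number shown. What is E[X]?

E[X | heads] = (8+3)/2 = 11/2.
E[X | tails] = (3+11+9)/3 = 23/3.
By the law of total expectation,
E[X] = (2/3)·(11/2) + (1/3)·(23/3) = 56/9.

56/9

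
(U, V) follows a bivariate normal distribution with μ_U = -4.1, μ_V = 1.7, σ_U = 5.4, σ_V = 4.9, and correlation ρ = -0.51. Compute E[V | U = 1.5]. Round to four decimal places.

E[V | U=x] = μ_V + ρ(σ_V/σ_U)(x − μ_U) for jointly normal variables.
E[V | U=1.5] = 1.7 + (-0.51)·(4.9/5.4)·(1.5 − (-4.1)) = 1.7 + (-0.46278)·(5.6) = -0.8916.

-0.8916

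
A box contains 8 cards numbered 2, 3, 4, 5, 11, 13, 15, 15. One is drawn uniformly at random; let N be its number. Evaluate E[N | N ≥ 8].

27/2

P(N ≥ 8) = 1/2.
Σ over the event: 11·1/8 + 13·1/8 + 15·1/4 = 27/4.
E[N | N ≥ 8] = (27/4) / (1/2) = 27/2.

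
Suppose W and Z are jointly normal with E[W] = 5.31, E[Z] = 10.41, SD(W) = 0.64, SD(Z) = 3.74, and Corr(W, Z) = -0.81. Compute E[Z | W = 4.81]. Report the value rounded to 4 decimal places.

For a bivariate normal, E[Z | W=x] = μ_Z + ρ·(σ_Z/σ_W)·(x − μ_W).
E[Z | W=4.81] = 10.41 + (-0.81)·(3.74/0.64)·(4.81 − (5.31)) = 10.41 + (-4.7334)·(-0.5) = 12.7767.

12.7767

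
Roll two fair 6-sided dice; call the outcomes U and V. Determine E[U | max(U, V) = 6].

P(max(U, V) = 6) = 11/36.
Summing U·P(x,y) over outcomes with max(U, V) = 6 gives 17/12.
E[U | max(U, V) = 6] = (17/12) / (11/36) = 51/11.

51/11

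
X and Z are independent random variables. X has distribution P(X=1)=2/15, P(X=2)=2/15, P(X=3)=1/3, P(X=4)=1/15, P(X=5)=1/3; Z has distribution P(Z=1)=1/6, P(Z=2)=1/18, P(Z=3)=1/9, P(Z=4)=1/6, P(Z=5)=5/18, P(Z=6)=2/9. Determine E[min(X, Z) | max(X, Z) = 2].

P(max(X, Z) = 2) = 1/27.
Summing min(X,Z)·P(x,y) over outcomes with max(X, Z) = 2 gives 2/45.
E[min(X, Z) | max(X, Z) = 2] = (2/45) / (1/27) = 6/5.

6/5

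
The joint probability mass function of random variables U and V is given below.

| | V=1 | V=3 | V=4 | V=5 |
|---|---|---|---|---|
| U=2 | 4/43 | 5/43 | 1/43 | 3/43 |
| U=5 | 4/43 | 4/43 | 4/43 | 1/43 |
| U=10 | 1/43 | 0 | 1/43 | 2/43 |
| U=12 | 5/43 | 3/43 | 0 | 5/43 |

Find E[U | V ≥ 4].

123/17

P(V ≥ 4) = 17/43.
Σ U·P over the event = 2·(1/43) + 2·(3/43) + 5·(4/43) + 5·(1/43) + 10·(1/43) + 10·(2/43) + 12·(5/43) = 123/43.
E[U | V ≥ 4] = (123/43) / (17/43) = 123/17.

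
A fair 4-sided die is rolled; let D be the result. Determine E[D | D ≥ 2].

Given D ≥ 2, D is equally likely to be any of {2, 3, 4}.
E[D | D ≥ 2] = (2 + 3 + 4) / 3 = 3.

3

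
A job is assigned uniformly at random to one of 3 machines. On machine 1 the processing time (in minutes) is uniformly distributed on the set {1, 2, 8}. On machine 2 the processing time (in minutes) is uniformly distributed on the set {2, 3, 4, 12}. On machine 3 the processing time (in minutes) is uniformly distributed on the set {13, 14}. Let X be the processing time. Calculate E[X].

269/36

E[X | machine 1] = (1+2+8)/3 = 11/3.
E[X | machine 2] = (2+3+4+12)/4 = 21/4.
E[X | machine 3] = (13+14)/2 = 27/2.
E[X] = (1/3)·(11/3) + (1/3)·(21/4) + (1/3)·(27/2) = 269/36.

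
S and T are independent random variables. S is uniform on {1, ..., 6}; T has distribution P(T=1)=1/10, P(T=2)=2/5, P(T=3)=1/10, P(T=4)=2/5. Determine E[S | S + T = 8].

P(S + T = 8) = 3/20.
Summing S·P(x,y) over outcomes with S + T = 8 gives 3/4.
E[S | S + T = 8] = (3/4) / (3/20) = 5.

5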